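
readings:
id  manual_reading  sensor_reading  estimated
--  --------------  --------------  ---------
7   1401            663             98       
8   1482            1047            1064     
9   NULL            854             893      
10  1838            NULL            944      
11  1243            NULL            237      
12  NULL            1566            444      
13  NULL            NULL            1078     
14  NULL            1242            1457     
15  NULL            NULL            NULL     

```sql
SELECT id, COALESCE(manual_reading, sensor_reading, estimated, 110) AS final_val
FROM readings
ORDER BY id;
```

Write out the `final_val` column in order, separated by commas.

1401, 1482, 854, 1838, 1243, 1566, 1078, 1242, 110

id=7: manual_reading=1401 → 1401
id=8: manual_reading=1482 → 1482
id=9: manual_reading=NULL, sensor_reading=854 → 854
id=10: manual_reading=1838 → 1838
id=11: manual_reading=1243 → 1243
id=12: manual_reading=NULL, sensor_reading=1566 → 1566
id=13: manual_reading=NULL, sensor_reading=NULL, estimated=1078 → 1078
id=14: manual_reading=NULL, sensor_reading=1242 → 1242
id=15: manual_reading=NULL, sensor_reading=NULL, estimated=NULL, → literal 110 → 110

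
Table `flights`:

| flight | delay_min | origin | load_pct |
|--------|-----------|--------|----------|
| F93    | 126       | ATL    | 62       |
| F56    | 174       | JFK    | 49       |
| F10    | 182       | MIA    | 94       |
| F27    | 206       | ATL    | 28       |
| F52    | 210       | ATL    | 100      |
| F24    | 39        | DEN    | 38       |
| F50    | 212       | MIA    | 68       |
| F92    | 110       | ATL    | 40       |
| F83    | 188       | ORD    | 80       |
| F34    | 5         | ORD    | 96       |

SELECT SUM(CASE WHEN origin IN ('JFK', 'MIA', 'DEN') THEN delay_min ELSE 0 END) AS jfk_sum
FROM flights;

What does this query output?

607

flight=F93: ✗
flight=F56: ✓ → 174
flight=F10: ✓ → 182
flight=F27: ✗
flight=F52: ✗
flight=F24: ✓ → 39
flight=F50: ✓ → 212
flight=F92: ✗
flight=F83: ✗
flight=F34: ✗
jfk_sum = 174 + 182 + 39 + 212 = 607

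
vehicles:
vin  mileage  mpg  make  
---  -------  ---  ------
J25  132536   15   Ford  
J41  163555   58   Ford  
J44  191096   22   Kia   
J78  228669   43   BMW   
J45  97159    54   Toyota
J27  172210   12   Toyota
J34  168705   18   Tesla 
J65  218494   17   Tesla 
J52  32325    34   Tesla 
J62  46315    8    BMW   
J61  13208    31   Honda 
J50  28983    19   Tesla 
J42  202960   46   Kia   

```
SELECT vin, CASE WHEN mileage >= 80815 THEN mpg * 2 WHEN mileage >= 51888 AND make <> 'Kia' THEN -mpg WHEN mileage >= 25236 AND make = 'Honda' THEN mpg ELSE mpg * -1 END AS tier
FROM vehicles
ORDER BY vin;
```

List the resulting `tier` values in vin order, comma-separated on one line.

30, 24, 36, 116, 92, 44, 108, -19, -34, -31, -8, 34, 86

vin=J25: mileage >= 80815 → 30
vin=J27: mileage >= 80815 → 24
vin=J34: mileage >= 80815 → 36
vin=J41: mileage >= 80815 → 116
vin=J42: mileage >= 80815 → 92
vin=J44: mileage >= 80815 → 44
vin=J45: mileage >= 80815 → 108
vin=J50: ELSE → -19
vin=J52: ELSE → -34
vin=J61: ELSE → -31
vin=J62: ELSE → -8
vin=J65: mileage >= 80815 → 34
vin=J78: mileage >= 80815 → 86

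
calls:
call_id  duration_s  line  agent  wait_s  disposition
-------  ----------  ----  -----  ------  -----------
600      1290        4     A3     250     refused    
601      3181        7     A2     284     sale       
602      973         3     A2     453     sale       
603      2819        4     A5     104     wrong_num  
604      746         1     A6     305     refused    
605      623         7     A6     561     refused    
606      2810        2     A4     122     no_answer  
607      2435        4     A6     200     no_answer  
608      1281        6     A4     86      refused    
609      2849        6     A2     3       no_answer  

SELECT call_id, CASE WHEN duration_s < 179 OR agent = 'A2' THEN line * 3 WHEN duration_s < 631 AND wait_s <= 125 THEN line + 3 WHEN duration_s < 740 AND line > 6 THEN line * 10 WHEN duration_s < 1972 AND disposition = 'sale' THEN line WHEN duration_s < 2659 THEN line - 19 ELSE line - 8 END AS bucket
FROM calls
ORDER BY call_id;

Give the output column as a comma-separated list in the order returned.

-15, 21, 9, -4, -18, 70, -6, -15, -13, 18

call_id=600: duration_s < 2659 → -15
call_id=601: duration_s < 179 OR agent = 'A2' → 21
call_id=602: duration_s < 179 OR agent = 'A2' → 9
call_id=603: ELSE → -4
call_id=604: duration_s < 2659 → -18
call_id=605: duration_s < 740 AND line > 6 → 70
call_id=606: ELSE → -6
call_id=607: duration_s < 2659 → -15
call_id=608: duration_s < 2659 → -13
call_id=609: duration_s < 179 OR agent = 'A2' → 18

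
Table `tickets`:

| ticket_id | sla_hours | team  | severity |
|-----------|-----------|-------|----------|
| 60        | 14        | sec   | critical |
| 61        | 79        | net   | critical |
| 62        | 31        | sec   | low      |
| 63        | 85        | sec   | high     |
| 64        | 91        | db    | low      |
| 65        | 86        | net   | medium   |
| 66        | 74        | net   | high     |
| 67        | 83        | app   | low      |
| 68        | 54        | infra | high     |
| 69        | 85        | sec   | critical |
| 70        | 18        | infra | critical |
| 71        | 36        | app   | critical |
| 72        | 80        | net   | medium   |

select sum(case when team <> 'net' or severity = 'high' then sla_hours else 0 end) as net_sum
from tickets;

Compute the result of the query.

571

ticket_id=60: ✓ → 14
ticket_id=61: ✗
ticket_id=62: ✓ → 31
ticket_id=63: ✓ → 85
ticket_id=64: ✓ → 91
ticket_id=65: ✗
ticket_id=66: ✓ → 74
ticket_id=67: ✓ → 83
ticket_id=68: ✓ → 54
ticket_id=69: ✓ → 85
ticket_id=70: ✓ → 18
ticket_id=71: ✓ → 36
ticket_id=72: ✗
net_sum = 14 + 31 + 85 + 91 + 74 + 83 + 54 + 85 + 18 + 36 = 571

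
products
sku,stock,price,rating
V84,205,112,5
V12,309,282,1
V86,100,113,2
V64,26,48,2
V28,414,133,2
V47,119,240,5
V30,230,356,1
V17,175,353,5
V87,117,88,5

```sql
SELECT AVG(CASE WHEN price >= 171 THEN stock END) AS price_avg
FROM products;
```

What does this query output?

sku=V84: ✗
sku=V12: ✓ → 309
sku=V86: ✗
sku=V64: ✗
sku=V28: ✗
sku=V47: ✓ → 119
sku=V30: ✓ → 230
sku=V17: ✓ → 175
sku=V87: ✗
price_avg = (309 + 119 + 230 + 175) / 4 = 208.25

208.25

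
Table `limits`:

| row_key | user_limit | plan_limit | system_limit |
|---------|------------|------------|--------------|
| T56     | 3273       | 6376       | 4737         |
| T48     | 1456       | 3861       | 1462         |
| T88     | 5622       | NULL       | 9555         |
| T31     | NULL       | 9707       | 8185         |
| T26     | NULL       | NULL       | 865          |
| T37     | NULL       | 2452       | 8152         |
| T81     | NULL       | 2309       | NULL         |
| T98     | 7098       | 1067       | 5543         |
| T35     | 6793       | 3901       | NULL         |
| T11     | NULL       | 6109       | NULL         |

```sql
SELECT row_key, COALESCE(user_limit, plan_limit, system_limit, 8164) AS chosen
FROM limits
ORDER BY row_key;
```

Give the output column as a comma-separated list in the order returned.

6109, 865, 9707, 6793, 2452, 1456, 3273, 2309, 5622, 7098

row_key=T11: user_limit=NULL, plan_limit=6109 → 6109
row_key=T26: user_limit=NULL, plan_limit=NULL, system_limit=865 → 865
row_key=T31: user_limit=NULL, plan_limit=9707 → 9707
row_key=T35: user_limit=6793 → 6793
row_key=T37: user_limit=NULL, plan_limit=2452 → 2452
row_key=T48: user_limit=1456 → 1456
row_key=T56: user_limit=3273 → 3273
row_key=T81: user_limit=NULL, plan_limit=2309 → 2309
row_key=T88: user_limit=5622 → 5622
row_key=T98: user_limit=7098 → 7098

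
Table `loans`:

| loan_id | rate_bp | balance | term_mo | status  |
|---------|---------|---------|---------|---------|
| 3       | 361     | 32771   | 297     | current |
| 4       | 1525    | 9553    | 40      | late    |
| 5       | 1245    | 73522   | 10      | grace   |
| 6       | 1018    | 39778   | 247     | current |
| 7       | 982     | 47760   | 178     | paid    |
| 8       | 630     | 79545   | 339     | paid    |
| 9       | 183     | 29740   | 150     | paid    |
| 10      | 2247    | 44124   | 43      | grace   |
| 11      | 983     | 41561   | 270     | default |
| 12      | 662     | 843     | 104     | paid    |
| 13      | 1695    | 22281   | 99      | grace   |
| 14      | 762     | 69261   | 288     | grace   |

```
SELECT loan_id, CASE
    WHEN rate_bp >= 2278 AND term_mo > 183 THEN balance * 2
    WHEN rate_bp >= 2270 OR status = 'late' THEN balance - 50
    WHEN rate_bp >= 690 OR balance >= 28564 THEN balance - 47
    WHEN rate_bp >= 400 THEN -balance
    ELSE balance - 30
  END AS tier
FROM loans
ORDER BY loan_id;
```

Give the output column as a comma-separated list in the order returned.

32724, 9503, 73475, 39731, 47713, 79498, 29693, 44077, 41514, -843, 22234, 69214

loan_id=3: rate_bp >= 690 OR balance >= 28564 → 32724
loan_id=4: rate_bp >= 2270 OR status = 'late' → 9503
loan_id=5: rate_bp >= 690 OR balance >= 28564 → 73475
loan_id=6: rate_bp >= 690 OR balance >= 28564 → 39731
loan_id=7: rate_bp >= 690 OR balance >= 28564 → 47713
loan_id=8: rate_bp >= 690 OR balance >= 28564 → 79498
loan_id=9: rate_bp >= 690 OR balance >= 28564 → 29693
loan_id=10: rate_bp >= 690 OR balance >= 28564 → 44077
loan_id=11: rate_bp >= 690 OR balance >= 28564 → 41514
loan_id=12: rate_bp >= 400 → -843
loan_id=13: rate_bp >= 690 OR balance >= 28564 → 22234
loan_id=14: rate_bp >= 690 OR balance >= 28564 → 69214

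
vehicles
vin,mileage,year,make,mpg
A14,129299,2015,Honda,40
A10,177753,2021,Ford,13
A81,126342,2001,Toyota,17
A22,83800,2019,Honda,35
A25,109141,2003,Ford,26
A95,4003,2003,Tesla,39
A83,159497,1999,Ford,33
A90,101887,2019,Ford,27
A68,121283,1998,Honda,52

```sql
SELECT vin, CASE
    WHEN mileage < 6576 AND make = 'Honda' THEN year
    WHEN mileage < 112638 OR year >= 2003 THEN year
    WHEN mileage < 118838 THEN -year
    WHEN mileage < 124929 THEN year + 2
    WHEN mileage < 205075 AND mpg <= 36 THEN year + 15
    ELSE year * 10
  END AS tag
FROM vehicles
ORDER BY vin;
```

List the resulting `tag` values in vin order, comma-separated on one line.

vin=A10: mileage < 112638 OR year >= 2003 → 2021
vin=A14: mileage < 112638 OR year >= 2003 → 2015
vin=A22: mileage < 112638 OR year >= 2003 → 2019
vin=A25: mileage < 112638 OR year >= 2003 → 2003
vin=A68: mileage < 124929 → 2000
vin=A81: mileage < 205075 AND mpg <= 36 → 2016
vin=A83: mileage < 205075 AND mpg <= 36 → 2014
vin=A90: mileage < 112638 OR year >= 2003 → 2019
vin=A95: mileage < 112638 OR year >= 2003 → 2003

2021, 2015, 2019, 2003, 2000, 2016, 2014, 2019, 2003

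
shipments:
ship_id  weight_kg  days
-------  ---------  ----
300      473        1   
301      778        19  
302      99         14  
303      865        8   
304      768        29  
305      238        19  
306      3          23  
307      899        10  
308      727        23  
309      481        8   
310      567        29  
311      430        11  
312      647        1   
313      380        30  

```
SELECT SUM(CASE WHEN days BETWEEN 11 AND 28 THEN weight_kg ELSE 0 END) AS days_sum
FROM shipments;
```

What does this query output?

2275

ship_id=300: ✗
ship_id=301: ✓ → 778
ship_id=302: ✓ → 99
ship_id=303: ✗
ship_id=304: ✗
ship_id=305: ✓ → 238
ship_id=306: ✓ → 3
ship_id=307: ✗
ship_id=308: ✓ → 727
ship_id=309: ✗
ship_id=310: ✗
ship_id=311: ✓ → 430
ship_id=312: ✗
ship_id=313: ✗
days_sum = 778 + 99 + 238 + 3 + 727 + 430 = 2275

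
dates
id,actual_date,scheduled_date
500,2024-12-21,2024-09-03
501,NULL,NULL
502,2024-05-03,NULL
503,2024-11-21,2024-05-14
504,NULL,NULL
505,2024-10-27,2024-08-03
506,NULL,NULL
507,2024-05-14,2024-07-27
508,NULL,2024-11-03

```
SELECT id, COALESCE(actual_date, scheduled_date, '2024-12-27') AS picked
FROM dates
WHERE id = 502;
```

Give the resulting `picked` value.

id = 502: actual_date=2024-05-03, scheduled_date=NULL.
actual_date=2024-05-03 → 2024-05-03

2024-05-03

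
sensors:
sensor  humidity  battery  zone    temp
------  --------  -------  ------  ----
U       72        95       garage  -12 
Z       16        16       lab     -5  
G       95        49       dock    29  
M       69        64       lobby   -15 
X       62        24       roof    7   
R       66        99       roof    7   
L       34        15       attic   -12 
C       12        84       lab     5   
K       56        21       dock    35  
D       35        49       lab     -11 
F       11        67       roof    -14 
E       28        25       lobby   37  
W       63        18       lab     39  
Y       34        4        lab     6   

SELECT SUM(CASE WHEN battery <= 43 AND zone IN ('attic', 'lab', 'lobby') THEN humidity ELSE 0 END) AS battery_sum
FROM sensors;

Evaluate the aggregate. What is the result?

175

sensor=U: ✗
sensor=Z: ✓ → 16
sensor=G: ✗
sensor=M: ✗
sensor=X: ✗
sensor=R: ✗
sensor=L: ✓ → 34
sensor=C: ✗
sensor=K: ✗
sensor=D: ✗
sensor=F: ✗
sensor=E: ✓ → 28
sensor=W: ✓ → 63
sensor=Y: ✓ → 34
battery_sum = 16 + 34 + 28 + 63 + 34 = 175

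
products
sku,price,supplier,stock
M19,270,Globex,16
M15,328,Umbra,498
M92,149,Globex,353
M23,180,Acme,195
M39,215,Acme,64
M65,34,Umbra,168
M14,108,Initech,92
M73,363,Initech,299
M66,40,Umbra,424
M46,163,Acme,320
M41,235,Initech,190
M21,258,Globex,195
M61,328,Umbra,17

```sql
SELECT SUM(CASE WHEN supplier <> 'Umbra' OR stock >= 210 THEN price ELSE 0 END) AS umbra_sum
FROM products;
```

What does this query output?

2309

sku=M19: ✓ → 270
sku=M15: ✓ → 328
sku=M92: ✓ → 149
sku=M23: ✓ → 180
sku=M39: ✓ → 215
sku=M65: ✗
sku=M14: ✓ → 108
sku=M73: ✓ → 363
sku=M66: ✓ → 40
sku=M46: ✓ → 163
sku=M41: ✓ → 235
sku=M21: ✓ → 258
sku=M61: ✗
umbra_sum = 270 + 328 + 149 + 180 + 215 + 108 + 363 + 40 + 163 + 235 + 258 = 2309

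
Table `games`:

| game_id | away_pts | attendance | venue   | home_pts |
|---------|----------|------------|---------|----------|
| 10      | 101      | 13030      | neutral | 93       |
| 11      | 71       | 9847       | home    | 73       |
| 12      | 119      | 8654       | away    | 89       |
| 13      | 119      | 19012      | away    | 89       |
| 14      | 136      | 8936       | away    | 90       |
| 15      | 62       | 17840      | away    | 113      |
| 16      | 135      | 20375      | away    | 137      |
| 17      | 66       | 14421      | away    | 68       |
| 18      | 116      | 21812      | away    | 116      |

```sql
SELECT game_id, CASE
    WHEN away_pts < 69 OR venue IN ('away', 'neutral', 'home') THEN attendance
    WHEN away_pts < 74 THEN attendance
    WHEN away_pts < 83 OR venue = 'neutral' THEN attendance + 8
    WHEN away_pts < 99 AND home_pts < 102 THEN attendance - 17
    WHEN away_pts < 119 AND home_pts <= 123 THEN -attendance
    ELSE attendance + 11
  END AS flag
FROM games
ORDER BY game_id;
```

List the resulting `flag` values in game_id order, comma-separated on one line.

13030, 9847, 8654, 19012, 8936, 17840, 20375, 14421, 21812

game_id=10: away_pts < 69 OR venue IN ('away', 'neutral', 'home') → 13030
game_id=11: away_pts < 69 OR venue IN ('away', 'neutral', 'home') → 9847
game_id=12: away_pts < 69 OR venue IN ('away', 'neutral', 'home') → 8654
game_id=13: away_pts < 69 OR venue IN ('away', 'neutral', 'home') → 19012
game_id=14: away_pts < 69 OR venue IN ('away', 'neutral', 'home') → 8936
game_id=15: away_pts < 69 OR venue IN ('away', 'neutral', 'home') → 17840
game_id=16: away_pts < 69 OR venue IN ('away', 'neutral', 'home') → 20375
game_id=17: away_pts < 69 OR venue IN ('away', 'neutral', 'home') → 14421
game_id=18: away_pts < 69 OR venue IN ('away', 'neutral', 'home') → 21812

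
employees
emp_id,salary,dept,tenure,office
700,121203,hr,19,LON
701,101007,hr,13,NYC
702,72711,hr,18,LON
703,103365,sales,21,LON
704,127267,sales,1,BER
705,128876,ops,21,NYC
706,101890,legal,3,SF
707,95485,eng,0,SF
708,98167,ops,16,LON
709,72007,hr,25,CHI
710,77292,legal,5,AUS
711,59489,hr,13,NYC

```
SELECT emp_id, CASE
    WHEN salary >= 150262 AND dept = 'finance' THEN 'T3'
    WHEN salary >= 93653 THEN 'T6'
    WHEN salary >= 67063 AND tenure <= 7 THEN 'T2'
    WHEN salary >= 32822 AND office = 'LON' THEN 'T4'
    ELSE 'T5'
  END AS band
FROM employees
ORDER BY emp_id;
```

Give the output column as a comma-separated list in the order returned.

emp_id=700: salary >= 93653 → T6
emp_id=701: salary >= 93653 → T6
emp_id=702: salary >= 32822 AND office = 'LON' → T4
emp_id=703: salary >= 93653 → T6
emp_id=704: salary >= 93653 → T6
emp_id=705: salary >= 93653 → T6
emp_id=706: salary >= 93653 → T6
emp_id=707: salary >= 93653 → T6
emp_id=708: salary >= 93653 → T6
emp_id=709: ELSE → T5
emp_id=710: salary >= 67063 AND tenure <= 7 → T2
emp_id=711: ELSE → T5

T6, T6, T4, T6, T6, T6, T6, T6, T6, T5, T2, T5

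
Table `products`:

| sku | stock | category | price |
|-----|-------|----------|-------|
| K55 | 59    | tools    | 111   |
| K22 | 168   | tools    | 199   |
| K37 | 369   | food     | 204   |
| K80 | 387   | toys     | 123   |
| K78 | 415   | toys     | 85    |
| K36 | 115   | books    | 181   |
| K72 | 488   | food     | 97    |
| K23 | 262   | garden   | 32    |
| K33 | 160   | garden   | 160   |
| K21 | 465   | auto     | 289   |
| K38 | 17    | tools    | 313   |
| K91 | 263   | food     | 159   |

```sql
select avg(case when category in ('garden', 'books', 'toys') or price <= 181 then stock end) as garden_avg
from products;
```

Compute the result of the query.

sku=K55: ✓ → 59
sku=K22: ✗
sku=K37: ✗
sku=K80: ✓ → 387
sku=K78: ✓ → 415
sku=K36: ✓ → 115
sku=K72: ✓ → 488
sku=K23: ✓ → 262
sku=K33: ✓ → 160
sku=K21: ✗
sku=K38: ✗
sku=K91: ✓ → 263
garden_avg = (59 + 387 + 415 + 115 + 488 + 262 + 160 + 263) / 8 = 268.625

268.625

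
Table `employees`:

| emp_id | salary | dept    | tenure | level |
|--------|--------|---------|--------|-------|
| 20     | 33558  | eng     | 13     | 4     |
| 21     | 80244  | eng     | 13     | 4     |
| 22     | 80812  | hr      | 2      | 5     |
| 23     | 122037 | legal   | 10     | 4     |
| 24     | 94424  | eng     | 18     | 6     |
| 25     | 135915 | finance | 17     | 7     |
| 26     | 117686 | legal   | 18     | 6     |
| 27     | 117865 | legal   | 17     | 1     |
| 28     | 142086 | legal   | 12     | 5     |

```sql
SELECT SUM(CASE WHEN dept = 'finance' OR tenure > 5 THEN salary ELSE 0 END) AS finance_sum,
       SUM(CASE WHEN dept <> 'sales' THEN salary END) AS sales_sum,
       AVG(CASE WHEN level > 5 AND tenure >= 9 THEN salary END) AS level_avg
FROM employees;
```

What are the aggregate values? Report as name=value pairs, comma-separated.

finance_sum=843815, sales_sum=924627, level_avg=116008.3333333333

[finance_sum: dept = 'finance' OR tenure > 5]
emp_id=20: ✓ → 33558
emp_id=21: ✓ → 80244
emp_id=22: ✗
emp_id=23: ✓ → 122037
emp_id=24: ✓ → 94424
emp_id=25: ✓ → 135915
emp_id=26: ✓ → 117686
emp_id=27: ✓ → 117865
emp_id=28: ✓ → 142086
finance_sum = 33558 + 80244 + 122037 + 94424 + 135915 + 117686 + 117865 + 142086 = 843815
—
[sales_sum: dept <> 'sales']
emp_id=20: ✓ → 33558
emp_id=21: ✓ → 80244
emp_id=22: ✓ → 80812
emp_id=23: ✓ → 122037
emp_id=24: ✓ → 94424
emp_id=25: ✓ → 135915
emp_id=26: ✓ → 117686
emp_id=27: ✓ → 117865
emp_id=28: ✓ → 142086
sales_sum = 33558 + 80244 + 80812 + 122037 + 94424 + 135915 + 117686 + 117865 + 142086 = 924627
—
[level_avg: level > 5 AND tenure >= 9]
emp_id=20: ✗
emp_id=21: ✗
emp_id=22: ✗
emp_id=23: ✗
emp_id=24: ✓ → 94424
emp_id=25: ✓ → 135915
emp_id=26: ✓ → 117686
emp_id=27: ✗
emp_id=28: ✗
level_avg = (94424 + 135915 + 117686) / 3 = 116008.3333333333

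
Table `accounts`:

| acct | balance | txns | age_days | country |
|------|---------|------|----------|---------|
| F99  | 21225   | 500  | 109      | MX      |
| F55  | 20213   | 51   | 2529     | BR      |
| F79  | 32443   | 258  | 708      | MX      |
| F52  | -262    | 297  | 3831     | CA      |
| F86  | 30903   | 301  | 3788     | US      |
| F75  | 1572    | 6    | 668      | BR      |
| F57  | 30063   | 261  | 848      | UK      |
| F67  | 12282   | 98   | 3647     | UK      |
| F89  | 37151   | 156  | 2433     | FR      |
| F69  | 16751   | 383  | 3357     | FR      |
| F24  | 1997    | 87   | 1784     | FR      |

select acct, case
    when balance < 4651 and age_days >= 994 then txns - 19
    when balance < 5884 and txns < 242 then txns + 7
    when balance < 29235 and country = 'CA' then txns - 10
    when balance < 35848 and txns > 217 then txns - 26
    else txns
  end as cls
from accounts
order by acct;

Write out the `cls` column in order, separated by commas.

68, 278, 51, 235, 98, 357, 13, 232, 275, 156, 474

acct=F24: balance < 4651 and age_days >= 994 → 68
acct=F52: balance < 4651 and age_days >= 994 → 278
acct=F55: ELSE → 51
acct=F57: balance < 35848 and txns > 217 → 235
acct=F67: ELSE → 98
acct=F69: balance < 35848 and txns > 217 → 357
acct=F75: balance < 5884 and txns < 242 → 13
acct=F79: balance < 35848 and txns > 217 → 232
acct=F86: balance < 35848 and txns > 217 → 275
acct=F89: ELSE → 156
acct=F99: balance < 35848 and txns > 217 → 474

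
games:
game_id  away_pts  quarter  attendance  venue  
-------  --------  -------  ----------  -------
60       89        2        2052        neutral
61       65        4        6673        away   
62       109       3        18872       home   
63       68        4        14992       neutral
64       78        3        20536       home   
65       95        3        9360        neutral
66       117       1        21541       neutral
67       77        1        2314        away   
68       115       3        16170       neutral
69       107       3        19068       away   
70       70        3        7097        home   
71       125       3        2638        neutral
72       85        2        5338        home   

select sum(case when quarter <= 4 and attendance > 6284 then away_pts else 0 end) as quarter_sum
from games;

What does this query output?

824

game_id=60: ✗
game_id=61: ✓ → 65
game_id=62: ✓ → 109
game_id=63: ✓ → 68
game_id=64: ✓ → 78
game_id=65: ✓ → 95
game_id=66: ✓ → 117
game_id=67: ✗
game_id=68: ✓ → 115
game_id=69: ✓ → 107
game_id=70: ✓ → 70
game_id=71: ✗
game_id=72: ✗
quarter_sum = 65 + 109 + 68 + 78 + 95 + 117 + 115 + 107 + 70 = 824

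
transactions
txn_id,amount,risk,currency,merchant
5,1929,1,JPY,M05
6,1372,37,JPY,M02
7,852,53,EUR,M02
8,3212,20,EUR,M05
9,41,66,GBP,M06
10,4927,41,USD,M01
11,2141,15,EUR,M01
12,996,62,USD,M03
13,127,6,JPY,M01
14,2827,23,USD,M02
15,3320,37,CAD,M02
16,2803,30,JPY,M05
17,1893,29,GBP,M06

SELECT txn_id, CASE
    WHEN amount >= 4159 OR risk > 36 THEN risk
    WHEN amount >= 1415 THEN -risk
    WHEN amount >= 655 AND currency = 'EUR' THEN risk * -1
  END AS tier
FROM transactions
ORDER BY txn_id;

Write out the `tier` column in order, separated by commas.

-1, 37, 53, -20, 66, 41, -15, 62, NULL, -23, 37, -30, -29

txn_id=5: amount >= 1415 → -1
txn_id=6: amount >= 4159 OR risk > 36 → 37
txn_id=7: amount >= 4159 OR risk > 36 → 53
txn_id=8: amount >= 1415 → -20
txn_id=9: amount >= 4159 OR risk > 36 → 66
txn_id=10: amount >= 4159 OR risk > 36 → 41
txn_id=11: amount >= 1415 → -15
txn_id=12: amount >= 4159 OR risk > 36 → 62
txn_id=13: (no match → NULL) → NULL
txn_id=14: amount >= 1415 → -23
txn_id=15: amount >= 4159 OR risk > 36 → 37
txn_id=16: amount >= 1415 → -30
txn_id=17: amount >= 1415 → -29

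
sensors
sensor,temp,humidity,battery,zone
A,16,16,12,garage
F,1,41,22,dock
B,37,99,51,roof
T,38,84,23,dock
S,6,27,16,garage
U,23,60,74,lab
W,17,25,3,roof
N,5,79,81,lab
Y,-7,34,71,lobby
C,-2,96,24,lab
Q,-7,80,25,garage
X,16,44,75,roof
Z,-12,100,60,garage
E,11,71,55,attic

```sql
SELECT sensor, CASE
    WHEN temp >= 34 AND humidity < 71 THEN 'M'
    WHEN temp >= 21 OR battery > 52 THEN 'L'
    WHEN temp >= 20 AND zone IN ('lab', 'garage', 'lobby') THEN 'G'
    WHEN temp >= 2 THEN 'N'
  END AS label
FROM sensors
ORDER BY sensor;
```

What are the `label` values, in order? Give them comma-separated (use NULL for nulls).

sensor=A: temp >= 2 → N
sensor=B: temp >= 21 OR battery > 52 → L
sensor=C: (no match → NULL) → NULL
sensor=E: temp >= 21 OR battery > 52 → L
sensor=F: (no match → NULL) → NULL
sensor=N: temp >= 21 OR battery > 52 → L
sensor=Q: (no match → NULL) → NULL
sensor=S: temp >= 2 → N
sensor=T: temp >= 21 OR battery > 52 → L
sensor=U: temp >= 21 OR battery > 52 → L
sensor=W: temp >= 2 → N
sensor=X: temp >= 21 OR battery > 52 → L
sensor=Y: temp >= 21 OR battery > 52 → L
sensor=Z: temp >= 21 OR battery > 52 → L

N, L, NULL, L, NULL, L, NULL, N, L, L, N, L, L, L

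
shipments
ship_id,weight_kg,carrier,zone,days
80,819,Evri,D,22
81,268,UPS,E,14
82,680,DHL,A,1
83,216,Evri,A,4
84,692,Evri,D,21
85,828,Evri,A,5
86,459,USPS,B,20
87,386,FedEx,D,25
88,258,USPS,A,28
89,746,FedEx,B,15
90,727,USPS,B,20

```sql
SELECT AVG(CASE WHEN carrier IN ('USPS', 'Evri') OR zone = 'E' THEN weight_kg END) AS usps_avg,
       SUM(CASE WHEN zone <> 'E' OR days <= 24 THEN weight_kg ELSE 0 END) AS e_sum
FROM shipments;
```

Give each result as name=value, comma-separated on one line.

usps_avg=533.375, e_sum=6079

[usps_avg: carrier IN ('USPS', 'Evri') OR zone = 'E']
ship_id=80: ✓ → 819
ship_id=81: ✓ → 268
ship_id=82: ✗
ship_id=83: ✓ → 216
ship_id=84: ✓ → 692
ship_id=85: ✓ → 828
ship_id=86: ✓ → 459
ship_id=87: ✗
ship_id=88: ✓ → 258
ship_id=89: ✗
ship_id=90: ✓ → 727
usps_avg = (819 + 268 + 216 + 692 + 828 + 459 + 258 + 727) / 8 = 533.375
—
[e_sum: zone <> 'E' OR days <= 24]
ship_id=80: ✓ → 819
ship_id=81: ✓ → 268
ship_id=82: ✓ → 680
ship_id=83: ✓ → 216
ship_id=84: ✓ → 692
ship_id=85: ✓ → 828
ship_id=86: ✓ → 459
ship_id=87: ✓ → 386
ship_id=88: ✓ → 258
ship_id=89: ✓ → 746
ship_id=90: ✓ → 727
e_sum = 819 + 268 + 680 + 216 + 692 + 828 + 459 + 386 + 258 + 746 + 727 = 6079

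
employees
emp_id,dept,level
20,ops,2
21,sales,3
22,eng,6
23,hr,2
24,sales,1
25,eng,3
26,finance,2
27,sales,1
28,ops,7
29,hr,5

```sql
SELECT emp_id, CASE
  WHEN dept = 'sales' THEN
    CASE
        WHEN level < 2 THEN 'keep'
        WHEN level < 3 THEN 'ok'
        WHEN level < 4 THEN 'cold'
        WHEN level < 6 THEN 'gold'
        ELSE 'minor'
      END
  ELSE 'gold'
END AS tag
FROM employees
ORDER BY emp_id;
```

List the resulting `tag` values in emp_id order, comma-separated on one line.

gold, cold, gold, gold, keep, gold, gold, keep, gold, gold

emp_id=20: dept='ops' → outer ELSE → gold
emp_id=21: dept='sales' → inner[level < 4] → cold
emp_id=22: dept='eng' → outer ELSE → gold
emp_id=23: dept='hr' → outer ELSE → gold
emp_id=24: dept='sales' → inner[level < 2] → keep
emp_id=25: dept='eng' → outer ELSE → gold
emp_id=26: dept='finance' → outer ELSE → gold
emp_id=27: dept='sales' → inner[level < 2] → keep
emp_id=28: dept='ops' → outer ELSE → gold
emp_id=29: dept='hr' → outer ELSE → gold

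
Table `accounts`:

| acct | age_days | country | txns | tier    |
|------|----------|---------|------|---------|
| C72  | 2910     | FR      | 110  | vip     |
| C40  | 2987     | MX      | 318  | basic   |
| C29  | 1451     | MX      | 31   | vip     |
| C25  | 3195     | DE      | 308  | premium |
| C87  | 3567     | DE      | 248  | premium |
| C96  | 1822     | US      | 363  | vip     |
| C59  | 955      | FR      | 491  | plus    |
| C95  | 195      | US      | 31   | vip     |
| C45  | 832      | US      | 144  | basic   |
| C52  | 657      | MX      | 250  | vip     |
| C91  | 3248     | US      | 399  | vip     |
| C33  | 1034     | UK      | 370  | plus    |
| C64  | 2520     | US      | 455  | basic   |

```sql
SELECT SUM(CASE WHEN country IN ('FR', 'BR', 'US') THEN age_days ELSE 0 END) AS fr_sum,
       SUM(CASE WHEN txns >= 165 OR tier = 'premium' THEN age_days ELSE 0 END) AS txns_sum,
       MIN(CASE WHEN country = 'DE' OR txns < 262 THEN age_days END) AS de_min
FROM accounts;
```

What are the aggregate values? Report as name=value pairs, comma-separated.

fr_sum=12482, txns_sum=19985, de_min=195

[fr_sum: country IN ('FR', 'BR', 'US')]
acct=C72: ✓ → 2910
acct=C40: ✗
acct=C29: ✗
acct=C25: ✗
acct=C87: ✗
acct=C96: ✓ → 1822
acct=C59: ✓ → 955
acct=C95: ✓ → 195
acct=C45: ✓ → 832
acct=C52: ✗
acct=C91: ✓ → 3248
acct=C33: ✗
acct=C64: ✓ → 2520
fr_sum = 2910 + 1822 + 955 + 195 + 832 + 3248 + 2520 = 12482
—
[txns_sum: txns >= 165 OR tier = 'premium']
acct=C72: ✗
acct=C40: ✓ → 2987
acct=C29: ✗
acct=C25: ✓ → 3195
acct=C87: ✓ → 3567
acct=C96: ✓ → 1822
acct=C59: ✓ → 955
acct=C95: ✗
acct=C45: ✗
acct=C52: ✓ → 657
acct=C91: ✓ → 3248
acct=C33: ✓ → 1034
acct=C64: ✓ → 2520
txns_sum = 2987 + 3195 + 3567 + 1822 + 955 + 657 + 3248 + 1034 + 2520 = 19985
—
[de_min: country = 'DE' OR txns < 262]
acct=C72: ✓ → 2910
acct=C40: ✗
acct=C29: ✓ → 1451
acct=C25: ✓ → 3195
acct=C87: ✓ → 3567
acct=C96: ✗
acct=C59: ✗
acct=C95: ✓ → 195
acct=C45: ✓ → 832
acct=C52: ✓ → 657
acct=C91: ✗
acct=C33: ✗
acct=C64: ✗
de_min = MIN(2910, 1451, 3195, 3567, 195, 832, 657) = 195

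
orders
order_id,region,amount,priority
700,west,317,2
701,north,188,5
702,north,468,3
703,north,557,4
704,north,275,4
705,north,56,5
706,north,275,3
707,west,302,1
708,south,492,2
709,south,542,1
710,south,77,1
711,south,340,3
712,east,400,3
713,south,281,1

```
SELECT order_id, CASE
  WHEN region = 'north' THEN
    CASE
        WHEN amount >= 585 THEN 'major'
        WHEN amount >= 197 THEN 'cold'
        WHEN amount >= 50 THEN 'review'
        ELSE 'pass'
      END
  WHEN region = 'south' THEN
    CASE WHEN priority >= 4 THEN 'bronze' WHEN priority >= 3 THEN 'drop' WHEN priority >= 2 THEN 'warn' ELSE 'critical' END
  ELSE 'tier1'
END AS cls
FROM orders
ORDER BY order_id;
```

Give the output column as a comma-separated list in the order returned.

order_id=700: region='west' → outer ELSE → tier1
order_id=701: region='north' → inner[amount >= 50] → review
order_id=702: region='north' → inner[amount >= 197] → cold
order_id=703: region='north' → inner[amount >= 197] → cold
order_id=704: region='north' → inner[amount >= 197] → cold
order_id=705: region='north' → inner[amount >= 50] → review
order_id=706: region='north' → inner[amount >= 197] → cold
order_id=707: region='west' → outer ELSE → tier1
order_id=708: region='south' → inner[priority >= 2] → warn
order_id=709: region='south' → inner[ELSE] → critical
order_id=710: region='south' → inner[ELSE] → critical
order_id=711: region='south' → inner[priority >= 3] → drop
order_id=712: region='east' → outer ELSE → tier1
order_id=713: region='south' → inner[ELSE] → critical

tier1, review, cold, cold, cold, review, cold, tier1, warn, critical, critical, drop, tier1, critical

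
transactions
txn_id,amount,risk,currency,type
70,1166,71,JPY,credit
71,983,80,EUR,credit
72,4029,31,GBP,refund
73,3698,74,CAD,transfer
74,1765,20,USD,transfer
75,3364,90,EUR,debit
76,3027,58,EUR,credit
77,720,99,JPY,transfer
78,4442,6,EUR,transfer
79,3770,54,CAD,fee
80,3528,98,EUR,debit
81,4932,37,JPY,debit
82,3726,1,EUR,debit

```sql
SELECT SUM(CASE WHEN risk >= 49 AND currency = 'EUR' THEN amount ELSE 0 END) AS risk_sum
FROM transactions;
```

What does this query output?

10902

txn_id=70: ✗
txn_id=71: ✓ → 983
txn_id=72: ✗
txn_id=73: ✗
txn_id=74: ✗
txn_id=75: ✓ → 3364
txn_id=76: ✓ → 3027
txn_id=77: ✗
txn_id=78: ✗
txn_id=79: ✗
txn_id=80: ✓ → 3528
txn_id=81: ✗
txn_id=82: ✗
risk_sum = 983 + 3364 + 3027 + 3528 = 10902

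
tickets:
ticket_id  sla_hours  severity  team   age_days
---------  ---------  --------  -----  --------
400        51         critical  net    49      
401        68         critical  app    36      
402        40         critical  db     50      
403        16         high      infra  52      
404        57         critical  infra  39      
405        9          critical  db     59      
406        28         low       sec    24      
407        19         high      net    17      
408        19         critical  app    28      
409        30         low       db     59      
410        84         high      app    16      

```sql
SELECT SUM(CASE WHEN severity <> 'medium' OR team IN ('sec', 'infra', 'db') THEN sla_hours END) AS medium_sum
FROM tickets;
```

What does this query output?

421

ticket_id=400: ✓ → 51
ticket_id=401: ✓ → 68
ticket_id=402: ✓ → 40
ticket_id=403: ✓ → 16
ticket_id=404: ✓ → 57
ticket_id=405: ✓ → 9
ticket_id=406: ✓ → 28
ticket_id=407: ✓ → 19
ticket_id=408: ✓ → 19
ticket_id=409: ✓ → 30
ticket_id=410: ✓ → 84
medium_sum = 51 + 68 + 40 + 16 + 57 + 9 + 28 + 19 + 19 + 30 + 84 = 421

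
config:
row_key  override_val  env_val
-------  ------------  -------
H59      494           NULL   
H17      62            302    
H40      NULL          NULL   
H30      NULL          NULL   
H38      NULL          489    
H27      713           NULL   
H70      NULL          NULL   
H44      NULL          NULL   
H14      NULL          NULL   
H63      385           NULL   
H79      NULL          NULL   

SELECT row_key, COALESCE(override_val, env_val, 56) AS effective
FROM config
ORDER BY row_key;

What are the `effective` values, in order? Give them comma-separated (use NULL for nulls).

56, 62, 713, 56, 489, 56, 56, 494, 385, 56, 56

row_key=H14: override_val=NULL, env_val=NULL, → literal 56 → 56
row_key=H17: override_val=62 → 62
row_key=H27: override_val=713 → 713
row_key=H30: override_val=NULL, env_val=NULL, → literal 56 → 56
row_key=H38: override_val=NULL, env_val=489 → 489
row_key=H40: override_val=NULL, env_val=NULL, → literal 56 → 56
row_key=H44: override_val=NULL, env_val=NULL, → literal 56 → 56
row_key=H59: override_val=494 → 494
row_key=H63: override_val=385 → 385
row_key=H70: override_val=NULL, env_val=NULL, → literal 56 → 56
row_key=H79: override_val=NULL, env_val=NULL, → literal 56 → 56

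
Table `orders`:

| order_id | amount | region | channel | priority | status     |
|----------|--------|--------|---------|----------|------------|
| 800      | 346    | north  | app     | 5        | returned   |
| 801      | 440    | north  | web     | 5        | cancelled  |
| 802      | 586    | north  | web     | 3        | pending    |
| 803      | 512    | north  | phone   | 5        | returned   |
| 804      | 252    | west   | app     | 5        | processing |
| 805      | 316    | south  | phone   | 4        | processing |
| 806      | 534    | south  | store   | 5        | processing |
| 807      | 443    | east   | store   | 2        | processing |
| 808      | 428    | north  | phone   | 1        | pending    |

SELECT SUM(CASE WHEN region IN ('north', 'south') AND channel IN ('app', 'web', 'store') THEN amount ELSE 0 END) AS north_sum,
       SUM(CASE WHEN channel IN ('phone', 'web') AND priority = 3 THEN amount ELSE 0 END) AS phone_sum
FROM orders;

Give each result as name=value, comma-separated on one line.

[north_sum: region IN ('north', 'south') AND channel IN ('app', 'web', 'store')]
order_id=800: ✓ → 346
order_id=801: ✓ → 440
order_id=802: ✓ → 586
order_id=803: ✗
order_id=804: ✗
order_id=805: ✗
order_id=806: ✓ → 534
order_id=807: ✗
order_id=808: ✗
north_sum = 346 + 440 + 586 + 534 = 1906
—
[phone_sum: channel IN ('phone', 'web') AND priority = 3]
order_id=800: ✗
order_id=801: ✗
order_id=802: ✓ → 586
order_id=803: ✗
order_id=804: ✗
order_id=805: ✗
order_id=806: ✗
order_id=807: ✗
order_id=808: ✗
phone_sum = 586

north_sum=1906, phone_sum=586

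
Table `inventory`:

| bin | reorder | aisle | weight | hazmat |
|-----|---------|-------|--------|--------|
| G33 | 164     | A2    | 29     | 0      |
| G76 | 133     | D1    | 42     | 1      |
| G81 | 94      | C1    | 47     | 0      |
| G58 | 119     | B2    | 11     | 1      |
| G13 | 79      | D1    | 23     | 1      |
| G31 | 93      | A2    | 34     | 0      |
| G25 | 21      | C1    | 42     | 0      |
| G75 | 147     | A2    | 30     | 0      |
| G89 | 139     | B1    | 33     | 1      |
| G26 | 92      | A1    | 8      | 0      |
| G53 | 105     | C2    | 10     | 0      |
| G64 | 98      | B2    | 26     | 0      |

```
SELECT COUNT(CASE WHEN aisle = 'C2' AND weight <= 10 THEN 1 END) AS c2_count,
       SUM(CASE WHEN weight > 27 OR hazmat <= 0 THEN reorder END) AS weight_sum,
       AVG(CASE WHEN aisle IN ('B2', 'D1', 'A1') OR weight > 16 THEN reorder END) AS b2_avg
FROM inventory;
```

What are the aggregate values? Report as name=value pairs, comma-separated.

c2_count=1, weight_sum=1086, b2_avg=107.1818181818

[c2_count: aisle = 'C2' AND weight <= 10]
bin=G33: ✗
bin=G76: ✗
bin=G81: ✗
bin=G58: ✗
bin=G13: ✗
bin=G31: ✗
bin=G25: ✗
bin=G75: ✗
bin=G89: ✗
bin=G26: ✗
bin=G53: ✓ → 1
bin=G64: ✗
c2_count = COUNT(1) = 1
—
[weight_sum: weight > 27 OR hazmat <= 0]
bin=G33: ✓ → 164
bin=G76: ✓ → 133
bin=G81: ✓ → 94
bin=G58: ✗
bin=G13: ✗
bin=G31: ✓ → 93
bin=G25: ✓ → 21
bin=G75: ✓ → 147
bin=G89: ✓ → 139
bin=G26: ✓ → 92
bin=G53: ✓ → 105
bin=G64: ✓ → 98
weight_sum = 164 + 133 + 94 + 93 + 21 + 147 + 139 + 92 + 105 + 98 = 1086
—
[b2_avg: aisle IN ('B2', 'D1', 'A1') OR weight > 16]
bin=G33: ✓ → 164
bin=G76: ✓ → 133
bin=G81: ✓ → 94
bin=G58: ✓ → 119
bin=G13: ✓ → 79
bin=G31: ✓ → 93
bin=G25: ✓ → 21
bin=G75: ✓ → 147
bin=G89: ✓ → 139
bin=G26: ✓ → 92
bin=G53: ✗
bin=G64: ✓ → 98
b2_avg = (164 + 133 + 94 + 119 + 79 + 93 + 21 + 147 + 139 + 92 + 98) / 11 = 107.1818181818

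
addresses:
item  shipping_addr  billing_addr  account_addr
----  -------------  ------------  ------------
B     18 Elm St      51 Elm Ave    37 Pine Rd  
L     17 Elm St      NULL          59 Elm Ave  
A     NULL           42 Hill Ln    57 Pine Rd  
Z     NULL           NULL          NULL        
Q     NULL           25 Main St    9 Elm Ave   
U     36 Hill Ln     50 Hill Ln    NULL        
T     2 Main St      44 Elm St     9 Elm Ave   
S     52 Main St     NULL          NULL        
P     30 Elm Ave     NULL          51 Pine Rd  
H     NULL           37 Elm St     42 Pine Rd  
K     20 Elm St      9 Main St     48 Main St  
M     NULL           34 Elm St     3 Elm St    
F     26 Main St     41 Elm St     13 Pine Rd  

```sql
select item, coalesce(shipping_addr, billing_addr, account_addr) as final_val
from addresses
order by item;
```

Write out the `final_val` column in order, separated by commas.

42 Hill Ln, 18 Elm St, 26 Main St, 37 Elm St, 20 Elm St, 17 Elm St, 34 Elm St, 30 Elm Ave, 25 Main St, 52 Main St, 2 Main St, 36 Hill Ln, NULL

item=A: shipping_addr=NULL, billing_addr=42 Hill Ln → 42 Hill Ln
item=B: shipping_addr=18 Elm St → 18 Elm St
item=F: shipping_addr=26 Main St → 26 Main St
item=H: shipping_addr=NULL, billing_addr=37 Elm St → 37 Elm St
item=K: shipping_addr=20 Elm St → 20 Elm St
item=L: shipping_addr=17 Elm St → 17 Elm St
item=M: shipping_addr=NULL, billing_addr=34 Elm St → 34 Elm St
item=P: shipping_addr=30 Elm Ave → 30 Elm Ave
item=Q: shipping_addr=NULL, billing_addr=25 Main St → 25 Main St
item=S: shipping_addr=52 Main St → 52 Main St
item=T: shipping_addr=2 Main St → 2 Main St
item=U: shipping_addr=36 Hill Ln → 36 Hill Ln
item=Z: shipping_addr=NULL, billing_addr=NULL, account_addr=NULL (all NULL) → NULL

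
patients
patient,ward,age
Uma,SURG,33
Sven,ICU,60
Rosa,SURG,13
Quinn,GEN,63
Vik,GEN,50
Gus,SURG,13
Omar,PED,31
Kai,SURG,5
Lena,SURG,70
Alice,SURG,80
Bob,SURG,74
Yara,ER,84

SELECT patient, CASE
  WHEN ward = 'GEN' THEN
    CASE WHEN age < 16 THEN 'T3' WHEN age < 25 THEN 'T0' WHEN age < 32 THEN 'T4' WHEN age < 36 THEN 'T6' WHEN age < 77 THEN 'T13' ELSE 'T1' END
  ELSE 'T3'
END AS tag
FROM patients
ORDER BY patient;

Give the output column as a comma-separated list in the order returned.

T3, T3, T3, T3, T3, T3, T13, T3, T3, T3, T13, T3

patient=Alice: ward='SURG' → outer ELSE → T3
patient=Bob: ward='SURG' → outer ELSE → T3
patient=Gus: ward='SURG' → outer ELSE → T3
patient=Kai: ward='SURG' → outer ELSE → T3
patient=Lena: ward='SURG' → outer ELSE → T3
patient=Omar: ward='PED' → outer ELSE → T3
patient=Quinn: ward='GEN' → inner[age < 77] → T13
patient=Rosa: ward='SURG' → outer ELSE → T3
patient=Sven: ward='ICU' → outer ELSE → T3
patient=Uma: ward='SURG' → outer ELSE → T3
patient=Vik: ward='GEN' → inner[age < 77] → T13
patient=Yara: ward='ER' → outer ELSE → T3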